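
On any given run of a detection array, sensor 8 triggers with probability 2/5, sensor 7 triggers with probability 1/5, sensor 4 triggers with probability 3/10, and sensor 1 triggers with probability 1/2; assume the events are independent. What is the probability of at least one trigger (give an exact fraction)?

Independence gives P(none) = ∏(1 − pᵢ).
P(none) = (1 − 2/5) × (1 − 1/5) × (1 − 3/10) × (1 − 1/2) = 3/5 × 4/5 × 7/10 × 1/2 = 21/125
P(at least one) = 1 − 21/125 = 104/125

104/125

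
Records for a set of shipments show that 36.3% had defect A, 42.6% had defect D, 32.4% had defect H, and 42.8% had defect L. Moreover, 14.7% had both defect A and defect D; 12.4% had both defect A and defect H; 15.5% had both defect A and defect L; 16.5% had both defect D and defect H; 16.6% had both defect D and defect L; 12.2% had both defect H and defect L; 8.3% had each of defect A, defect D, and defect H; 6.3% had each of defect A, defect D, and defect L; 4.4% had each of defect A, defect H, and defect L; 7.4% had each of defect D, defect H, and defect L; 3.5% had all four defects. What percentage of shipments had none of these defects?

P(union) = 36.3 + 42.6 + 32.4 + 42.8 − 14.7 − 12.4 − 15.5 − 16.5 − 16.6 − 12.2 + 8.3 + 6.3 + 4.4 + 7.4 − 3.5 = 89.1%
P(none) = 100% − 89.1% = 10.9%

10.9%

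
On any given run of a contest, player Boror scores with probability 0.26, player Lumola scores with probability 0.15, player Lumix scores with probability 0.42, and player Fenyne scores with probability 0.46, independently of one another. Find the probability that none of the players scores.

P(none) = (1 − 0.26) × (1 − 0.15) × (1 − 0.42) × (1 − 0.46) = 0.74 × 0.85 × 0.58 × 0.54 = 0.1970028

0.1970028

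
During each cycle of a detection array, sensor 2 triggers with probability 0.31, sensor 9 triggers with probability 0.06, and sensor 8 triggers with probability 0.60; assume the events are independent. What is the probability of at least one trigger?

0.74056

P(none) = (1 − 0.31) × (1 − 0.06) × (1 − 0.60) = 0.69 × 0.94 × 0.40 = 0.25944
P(at least one) = 1 − 0.25944 = 0.74056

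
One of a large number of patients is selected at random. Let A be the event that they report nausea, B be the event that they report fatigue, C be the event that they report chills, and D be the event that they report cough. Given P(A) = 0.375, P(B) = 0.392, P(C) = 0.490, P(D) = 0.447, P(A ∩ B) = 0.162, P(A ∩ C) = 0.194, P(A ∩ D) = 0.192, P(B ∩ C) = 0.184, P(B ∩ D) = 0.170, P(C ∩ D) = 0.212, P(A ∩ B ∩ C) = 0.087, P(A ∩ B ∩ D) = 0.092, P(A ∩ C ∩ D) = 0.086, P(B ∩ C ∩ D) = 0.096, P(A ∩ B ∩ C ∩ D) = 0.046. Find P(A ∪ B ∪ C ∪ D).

0.905

By inclusion-exclusion,
P(A ∪ B ∪ C ∪ D) = 0.375 + 0.392 + 0.490 + 0.447 − 0.162 − 0.194 − 0.192 − 0.184 − 0.170 − 0.212 + 0.087 + 0.092 + 0.086 + 0.096 − 0.046 = 0.905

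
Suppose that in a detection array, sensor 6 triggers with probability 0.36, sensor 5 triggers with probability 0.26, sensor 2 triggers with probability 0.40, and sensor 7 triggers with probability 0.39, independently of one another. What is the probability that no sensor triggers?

0.1733376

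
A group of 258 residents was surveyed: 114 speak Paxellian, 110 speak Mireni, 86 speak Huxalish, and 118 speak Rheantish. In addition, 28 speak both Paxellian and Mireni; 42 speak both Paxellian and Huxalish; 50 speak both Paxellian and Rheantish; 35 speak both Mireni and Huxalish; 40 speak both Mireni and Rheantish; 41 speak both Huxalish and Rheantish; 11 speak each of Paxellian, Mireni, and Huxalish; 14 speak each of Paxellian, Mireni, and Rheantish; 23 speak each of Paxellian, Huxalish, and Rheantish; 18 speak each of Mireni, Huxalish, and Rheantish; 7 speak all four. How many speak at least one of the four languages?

251

Inclusion–exclusion gives
|union| = 114 + 110 + 86 + 118 − 28 − 42 − 50 − 35 − 40 − 41 + 11 + 14 + 23 + 18 − 7 = 251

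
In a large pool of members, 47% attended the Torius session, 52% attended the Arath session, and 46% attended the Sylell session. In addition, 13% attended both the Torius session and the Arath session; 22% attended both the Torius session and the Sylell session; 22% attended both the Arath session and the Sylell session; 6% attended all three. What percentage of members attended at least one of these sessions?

94%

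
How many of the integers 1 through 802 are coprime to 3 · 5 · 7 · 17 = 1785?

floor(802/3) + floor(802/5) + floor(802/7) + floor(802/17) − floor(802/15) − floor(802/21) − floor(802/51) − floor(802/35) − floor(802/85) − floor(802/119) + floor(802/105) + floor(802/255) + floor(802/357) + floor(802/595) − floor(802/1785) = 267 + 160 + 114 + 47 − 53 − 38 − 15 − 22 − 9 − 6 + 7 + 3 + 2 + 1 − 0 = 458
802 − 458 = 344

344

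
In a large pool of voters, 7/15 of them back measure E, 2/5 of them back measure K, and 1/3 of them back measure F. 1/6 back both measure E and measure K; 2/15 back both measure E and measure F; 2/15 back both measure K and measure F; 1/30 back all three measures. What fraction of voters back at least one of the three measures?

P(≥1) = 7/15 + 2/5 + 1/3 − 1/6 − 2/15 − 2/15 + 1/30 = 4/5

4/5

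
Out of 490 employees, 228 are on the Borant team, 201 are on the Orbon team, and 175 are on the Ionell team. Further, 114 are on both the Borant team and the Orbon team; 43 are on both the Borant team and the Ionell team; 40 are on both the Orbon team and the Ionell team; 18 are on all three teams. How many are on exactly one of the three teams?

Using the inclusion–exclusion count for exactly one event:
|exactly one| = 228 + 201 + 175 − 2·114 − 2·43 − 2·40 + 3·18 = 264

264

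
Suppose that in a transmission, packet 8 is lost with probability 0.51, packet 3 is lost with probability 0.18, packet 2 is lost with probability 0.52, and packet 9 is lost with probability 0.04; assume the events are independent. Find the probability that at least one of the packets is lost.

P(none) = (1 − 0.51) × (1 − 0.18) × (1 − 0.52) × (1 − 0.04) = 0.49 × 0.82 × 0.48 × 0.96 = 0.18514944
P(at least one) = 1 − 0.18514944 = 0.81485056

0.81485056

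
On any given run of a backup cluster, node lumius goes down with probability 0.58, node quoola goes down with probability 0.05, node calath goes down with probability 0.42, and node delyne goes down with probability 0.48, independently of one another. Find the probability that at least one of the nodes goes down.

0.8796616

Since the events are independent, P(none) is the product of the individual non-occurrence probabilities.
P(none) = (1 − 0.58) × (1 − 0.05) × (1 − 0.42) × (1 − 0.48) = 0.42 × 0.95 × 0.58 × 0.52 = 0.1203384
P(at least one) = 1 − 0.1203384 = 0.8796616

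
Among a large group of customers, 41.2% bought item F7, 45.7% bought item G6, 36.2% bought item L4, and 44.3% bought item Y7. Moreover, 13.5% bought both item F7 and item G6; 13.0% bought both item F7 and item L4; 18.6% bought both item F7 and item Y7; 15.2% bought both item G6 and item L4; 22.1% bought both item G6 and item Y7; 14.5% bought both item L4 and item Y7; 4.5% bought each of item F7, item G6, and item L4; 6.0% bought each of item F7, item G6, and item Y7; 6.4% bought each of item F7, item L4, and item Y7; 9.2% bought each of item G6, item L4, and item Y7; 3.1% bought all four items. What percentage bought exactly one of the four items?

39.5%

P(exactly one) = 41.2 + 45.7 + 36.2 + 44.3 − 2·13.5 − 2·13.0 − 2·18.6 − 2·15.2 − 2·22.1 − 2·14.5 + 3·4.5 + 3·6.0 + 3·6.4 + 3·9.2 − 4·3.1 = 39.5%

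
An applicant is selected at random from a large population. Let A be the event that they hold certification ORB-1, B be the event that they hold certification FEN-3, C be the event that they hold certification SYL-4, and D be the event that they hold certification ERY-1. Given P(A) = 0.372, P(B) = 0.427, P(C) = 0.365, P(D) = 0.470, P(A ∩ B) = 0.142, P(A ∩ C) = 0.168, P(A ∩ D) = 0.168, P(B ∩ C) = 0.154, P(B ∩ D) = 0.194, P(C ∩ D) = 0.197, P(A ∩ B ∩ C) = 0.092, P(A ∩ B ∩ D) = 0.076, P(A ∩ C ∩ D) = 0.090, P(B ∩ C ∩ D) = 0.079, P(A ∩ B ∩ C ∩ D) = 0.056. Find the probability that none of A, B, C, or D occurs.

0.108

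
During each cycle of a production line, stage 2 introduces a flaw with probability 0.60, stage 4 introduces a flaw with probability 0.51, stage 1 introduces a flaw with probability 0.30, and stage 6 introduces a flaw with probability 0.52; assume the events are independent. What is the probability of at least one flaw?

P(none) = (1 − 0.60) × (1 − 0.51) × (1 − 0.30) × (1 − 0.52) = 0.40 × 0.49 × 0.70 × 0.48 = 0.065856
P(at least one) = 1 − 0.065856 = 0.934144

0.934144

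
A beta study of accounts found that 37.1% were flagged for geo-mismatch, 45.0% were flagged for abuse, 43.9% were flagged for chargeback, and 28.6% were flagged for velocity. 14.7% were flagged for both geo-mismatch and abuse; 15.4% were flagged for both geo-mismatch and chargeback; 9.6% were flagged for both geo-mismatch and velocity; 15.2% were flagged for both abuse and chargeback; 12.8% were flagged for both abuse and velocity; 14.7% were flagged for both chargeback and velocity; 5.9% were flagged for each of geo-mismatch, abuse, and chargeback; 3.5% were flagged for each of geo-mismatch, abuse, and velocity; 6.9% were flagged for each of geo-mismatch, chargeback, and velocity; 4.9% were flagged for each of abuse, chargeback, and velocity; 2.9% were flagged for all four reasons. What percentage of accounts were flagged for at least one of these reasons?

90.5%

Using inclusion–exclusion:
P(≥1) = 37.1 + 45.0 + 43.9 + 28.6 − 14.7 − 15.4 − 9.6 − 15.2 − 12.8 − 14.7 + 5.9 + 3.5 + 6.9 + 4.9 − 2.9 = 90.5%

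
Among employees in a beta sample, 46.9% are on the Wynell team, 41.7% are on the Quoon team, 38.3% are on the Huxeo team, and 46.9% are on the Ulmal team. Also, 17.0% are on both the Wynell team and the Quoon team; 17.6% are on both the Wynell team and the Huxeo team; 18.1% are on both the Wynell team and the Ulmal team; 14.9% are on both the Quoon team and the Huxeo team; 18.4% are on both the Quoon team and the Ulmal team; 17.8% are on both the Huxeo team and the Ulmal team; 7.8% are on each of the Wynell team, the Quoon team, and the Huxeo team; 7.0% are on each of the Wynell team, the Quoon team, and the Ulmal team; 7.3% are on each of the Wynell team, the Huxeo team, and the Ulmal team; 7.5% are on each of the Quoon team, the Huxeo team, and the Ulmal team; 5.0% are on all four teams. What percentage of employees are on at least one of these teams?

P(union) = 46.9 + 41.7 + 38.3 + 46.9 − 17.0 − 17.6 − 18.1 − 14.9 − 18.4 − 17.8 + 7.8 + 7.0 + 7.3 + 7.5 − 5.0 = 94.6%

94.6%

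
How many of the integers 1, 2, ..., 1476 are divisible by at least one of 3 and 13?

568

Using inclusion–exclusion:
492 + 113 − 37 = 568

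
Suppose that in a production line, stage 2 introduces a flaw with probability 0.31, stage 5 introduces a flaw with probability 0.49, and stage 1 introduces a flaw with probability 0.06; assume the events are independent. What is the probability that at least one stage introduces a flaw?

0.669214

Independence gives P(none) = ∏(1 − pᵢ).
P(none) = (1 − 0.31) × (1 − 0.49) × (1 − 0.06) = 0.69 × 0.51 × 0.94 = 0.330786
P(at least one) = 1 − 0.330786 = 0.669214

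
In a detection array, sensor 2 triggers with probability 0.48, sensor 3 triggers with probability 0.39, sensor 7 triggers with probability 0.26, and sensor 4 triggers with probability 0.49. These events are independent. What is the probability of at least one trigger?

Independence gives P(none) = ∏(1 − pᵢ).
P(none) = (1 − 0.48) × (1 − 0.39) × (1 − 0.26) × (1 − 0.49) = 0.52 × 0.61 × 0.74 × 0.51 = 0.11971128
P(at least one) = 1 − 0.11971128 = 0.88028872

0.88028872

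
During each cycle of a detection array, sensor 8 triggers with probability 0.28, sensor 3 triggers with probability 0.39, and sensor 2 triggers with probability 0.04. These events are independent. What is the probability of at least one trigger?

P(none) = (1 − 0.28) × (1 − 0.39) × (1 − 0.04) = 0.72 × 0.61 × 0.96 = 0.421632
P(at least one) = 1 − 0.421632 = 0.578368

0.578368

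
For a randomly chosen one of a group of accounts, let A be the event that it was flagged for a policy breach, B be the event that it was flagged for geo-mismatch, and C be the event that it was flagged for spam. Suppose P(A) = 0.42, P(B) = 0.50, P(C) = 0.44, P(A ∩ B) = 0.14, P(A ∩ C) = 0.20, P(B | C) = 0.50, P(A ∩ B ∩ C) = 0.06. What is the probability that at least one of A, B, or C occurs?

P(B ∩ C) = P(C)·P(B|C) = 0.44 × 0.50 = 0.22
P(A ∪ B ∪ C) = 0.42 + 0.50 + 0.44 − 0.14 − 0.20 − 0.22 + 0.06 = 0.86

0.86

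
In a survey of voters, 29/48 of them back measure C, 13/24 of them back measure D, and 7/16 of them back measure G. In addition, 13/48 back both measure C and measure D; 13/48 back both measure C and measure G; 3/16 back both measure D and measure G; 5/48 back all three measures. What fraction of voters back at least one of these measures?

23/24

By inclusion-exclusion,
P(≥1) = 29/48 + 13/24 + 7/16 − 13/48 − 13/48 − 3/16 + 5/48 = 23/24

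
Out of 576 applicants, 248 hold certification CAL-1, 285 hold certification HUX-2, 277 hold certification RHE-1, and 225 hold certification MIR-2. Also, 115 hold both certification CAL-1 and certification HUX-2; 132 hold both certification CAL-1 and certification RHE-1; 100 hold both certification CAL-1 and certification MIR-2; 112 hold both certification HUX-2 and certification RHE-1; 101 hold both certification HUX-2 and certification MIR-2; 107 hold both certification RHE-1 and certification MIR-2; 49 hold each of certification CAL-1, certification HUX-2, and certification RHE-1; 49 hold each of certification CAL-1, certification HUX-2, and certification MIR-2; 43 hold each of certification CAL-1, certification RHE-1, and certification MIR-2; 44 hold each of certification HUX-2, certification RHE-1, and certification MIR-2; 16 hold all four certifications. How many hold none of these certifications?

39

|at least one| = 248 + 285 + 277 + 225 − 115 − 132 − 100 − 112 − 101 − 107 + 49 + 49 + 43 + 44 − 16 = 537
None: 576 − 537 = 39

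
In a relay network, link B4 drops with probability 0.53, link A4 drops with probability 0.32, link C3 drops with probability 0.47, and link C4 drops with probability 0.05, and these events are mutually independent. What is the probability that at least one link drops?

0.8390814

P(none) = (1 − 0.53) × (1 − 0.32) × (1 − 0.47) × (1 − 0.05) = 0.47 × 0.68 × 0.53 × 0.95 = 0.1609186
P(at least one) = 1 − 0.1609186 = 0.8390814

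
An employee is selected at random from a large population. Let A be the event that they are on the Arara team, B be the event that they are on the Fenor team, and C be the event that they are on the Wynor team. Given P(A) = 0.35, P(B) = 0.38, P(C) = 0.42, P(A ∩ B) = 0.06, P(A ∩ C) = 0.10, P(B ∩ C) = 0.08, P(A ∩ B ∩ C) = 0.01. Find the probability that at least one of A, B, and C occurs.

P(A ∪ B ∪ C) = 0.35 + 0.38 + 0.42 − 0.06 − 0.10 − 0.08 + 0.01 = 0.92

0.92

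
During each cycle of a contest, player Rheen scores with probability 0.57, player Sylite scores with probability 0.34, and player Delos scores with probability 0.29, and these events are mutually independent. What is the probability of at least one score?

P(none) = (1 − 0.57) × (1 − 0.34) × (1 − 0.29) = 0.43 × 0.66 × 0.71 = 0.201498
P(at least one) = 1 − 0.201498 = 0.798502

0.798502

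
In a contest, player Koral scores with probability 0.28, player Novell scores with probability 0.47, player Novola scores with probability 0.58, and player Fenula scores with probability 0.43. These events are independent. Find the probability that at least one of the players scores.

P(none) = (1 − 0.28) × (1 − 0.47) × (1 − 0.58) × (1 − 0.43) = 0.72 × 0.53 × 0.42 × 0.57 = 0.09135504
P(at least one) = 1 − 0.09135504 = 0.90864496

0.90864496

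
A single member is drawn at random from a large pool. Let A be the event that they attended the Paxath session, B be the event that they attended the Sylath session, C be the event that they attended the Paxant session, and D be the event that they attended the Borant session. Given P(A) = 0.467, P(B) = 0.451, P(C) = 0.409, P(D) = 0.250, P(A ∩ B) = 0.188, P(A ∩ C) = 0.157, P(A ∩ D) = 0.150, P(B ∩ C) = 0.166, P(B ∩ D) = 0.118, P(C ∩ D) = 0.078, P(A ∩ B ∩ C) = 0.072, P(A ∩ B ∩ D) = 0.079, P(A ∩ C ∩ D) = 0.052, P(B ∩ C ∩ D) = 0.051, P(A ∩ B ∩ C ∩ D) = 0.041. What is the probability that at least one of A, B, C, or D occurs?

0.933

Inclusion–exclusion gives
P(A ∪ B ∪ C ∪ D) = 0.467 + 0.451 + 0.409 + 0.250 − 0.188 − 0.157 − 0.150 − 0.166 − 0.118 − 0.078 + 0.072 + 0.079 + 0.052 + 0.051 − 0.041 = 0.933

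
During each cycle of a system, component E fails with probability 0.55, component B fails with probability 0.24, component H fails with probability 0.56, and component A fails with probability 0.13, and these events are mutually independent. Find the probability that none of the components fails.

Since the events are independent, P(none) is the product of the individual non-occurrence probabilities.
P(none) = (1 − 0.55) × (1 − 0.24) × (1 − 0.56) × (1 − 0.13) = 0.45 × 0.76 × 0.44 × 0.87 = 0.1309176

0.1309176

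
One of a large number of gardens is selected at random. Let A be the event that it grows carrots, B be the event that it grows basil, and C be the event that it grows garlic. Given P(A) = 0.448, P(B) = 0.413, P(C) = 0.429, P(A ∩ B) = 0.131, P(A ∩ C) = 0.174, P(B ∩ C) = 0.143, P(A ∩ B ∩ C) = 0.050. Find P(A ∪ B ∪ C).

0.892

P(A ∪ B ∪ C) = 0.448 + 0.413 + 0.429 − 0.131 − 0.174 − 0.143 + 0.050 = 0.892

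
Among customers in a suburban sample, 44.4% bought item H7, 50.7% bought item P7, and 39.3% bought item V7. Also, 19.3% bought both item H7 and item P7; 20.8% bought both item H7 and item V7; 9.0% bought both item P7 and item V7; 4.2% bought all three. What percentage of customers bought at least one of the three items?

Using inclusion–exclusion:
P(union) = 44.4 + 50.7 + 39.3 − 19.3 − 20.8 − 9.0 + 4.2 = 89.5%

89.5%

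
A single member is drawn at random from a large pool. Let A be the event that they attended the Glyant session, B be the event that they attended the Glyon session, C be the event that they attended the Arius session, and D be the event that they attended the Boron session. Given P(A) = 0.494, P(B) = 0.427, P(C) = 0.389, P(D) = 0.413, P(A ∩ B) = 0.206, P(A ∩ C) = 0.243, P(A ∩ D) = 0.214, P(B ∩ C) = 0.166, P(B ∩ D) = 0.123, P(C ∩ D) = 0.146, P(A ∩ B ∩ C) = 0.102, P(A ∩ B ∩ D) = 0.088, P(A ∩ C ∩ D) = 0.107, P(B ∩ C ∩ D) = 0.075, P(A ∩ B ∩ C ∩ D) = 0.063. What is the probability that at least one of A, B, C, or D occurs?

0.934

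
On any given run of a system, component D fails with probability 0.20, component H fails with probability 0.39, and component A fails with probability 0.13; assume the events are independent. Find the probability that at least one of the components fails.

0.57544

P(none) = (1 − 0.20) × (1 − 0.39) × (1 − 0.13) = 0.80 × 0.61 × 0.87 = 0.42456
P(at least one) = 1 − 0.42456 = 0.57544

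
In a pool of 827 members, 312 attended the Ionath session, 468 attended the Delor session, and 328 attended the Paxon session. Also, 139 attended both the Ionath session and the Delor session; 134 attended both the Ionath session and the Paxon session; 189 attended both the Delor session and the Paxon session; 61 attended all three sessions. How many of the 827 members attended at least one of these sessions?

|at least one| = 312 + 468 + 328 − 139 − 134 − 189 + 61 = 707

707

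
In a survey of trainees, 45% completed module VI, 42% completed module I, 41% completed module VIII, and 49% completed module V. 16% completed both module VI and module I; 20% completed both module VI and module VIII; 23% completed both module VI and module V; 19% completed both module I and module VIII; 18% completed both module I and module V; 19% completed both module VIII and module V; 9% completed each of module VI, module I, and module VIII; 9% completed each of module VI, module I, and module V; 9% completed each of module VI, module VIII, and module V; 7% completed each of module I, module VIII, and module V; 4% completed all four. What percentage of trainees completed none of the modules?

By inclusion–exclusion:
P(≥1) = 45 + 42 + 41 + 49 − 16 − 20 − 23 − 19 − 18 − 19 + 9 + 9 + 9 + 7 − 4 = 92%
P(none) = 100% − 92% = 8%

8%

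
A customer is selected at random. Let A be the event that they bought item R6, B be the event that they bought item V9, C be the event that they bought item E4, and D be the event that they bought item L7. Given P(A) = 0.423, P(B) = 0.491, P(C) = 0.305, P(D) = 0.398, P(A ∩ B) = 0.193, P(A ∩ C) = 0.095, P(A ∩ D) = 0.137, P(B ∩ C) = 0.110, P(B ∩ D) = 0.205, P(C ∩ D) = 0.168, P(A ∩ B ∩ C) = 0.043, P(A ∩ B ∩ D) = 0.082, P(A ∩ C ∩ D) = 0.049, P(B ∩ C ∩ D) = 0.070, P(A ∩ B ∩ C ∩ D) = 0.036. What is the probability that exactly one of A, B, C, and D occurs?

0.389

By inclusion–exclusion (exactly-one form):
P(exactly one) = 0.423 + 0.491 + 0.305 + 0.398 − 2·0.193 − 2·0.095 − 2·0.137 − 2·0.110 − 2·0.205 − 2·0.168 + 3·0.043 + 3·0.082 + 3·0.049 + 3·0.070 − 4·0.036 = 0.389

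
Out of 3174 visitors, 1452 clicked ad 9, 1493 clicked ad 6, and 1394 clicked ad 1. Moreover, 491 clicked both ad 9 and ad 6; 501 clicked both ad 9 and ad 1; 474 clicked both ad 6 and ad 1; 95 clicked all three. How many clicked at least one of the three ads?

2968

Apply inclusion-exclusion:
|union| = 1452 + 1493 + 1394 − 491 − 501 − 474 + 95 = 2968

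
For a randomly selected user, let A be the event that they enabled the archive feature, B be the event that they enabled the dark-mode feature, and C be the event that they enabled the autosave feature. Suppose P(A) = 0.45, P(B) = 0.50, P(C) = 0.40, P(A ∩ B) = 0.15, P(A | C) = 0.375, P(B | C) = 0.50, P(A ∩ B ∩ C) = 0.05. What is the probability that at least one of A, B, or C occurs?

P(A ∩ C) = P(C)·P(A|C) = 0.40 × 0.375 = 0.15
P(B ∩ C) = P(C)·P(B|C) = 0.40 × 0.50 = 0.20
P(A ∪ B ∪ C) = 0.45 + 0.50 + 0.40 − 0.15 − 0.15 − 0.20 + 0.05 = 0.90

0.90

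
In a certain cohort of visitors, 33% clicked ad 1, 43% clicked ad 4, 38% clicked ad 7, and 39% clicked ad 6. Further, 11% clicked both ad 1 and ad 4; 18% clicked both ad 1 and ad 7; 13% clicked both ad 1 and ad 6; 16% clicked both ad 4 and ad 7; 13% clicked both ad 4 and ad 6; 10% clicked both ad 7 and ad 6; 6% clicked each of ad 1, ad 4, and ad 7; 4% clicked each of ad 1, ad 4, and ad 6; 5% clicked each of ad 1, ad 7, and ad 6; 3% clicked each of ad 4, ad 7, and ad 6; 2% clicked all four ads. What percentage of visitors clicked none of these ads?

P(≥1) = 33 + 43 + 38 + 39 − 11 − 18 − 13 − 16 − 13 − 10 + 6 + 4 + 5 + 3 − 2 = 88%
P(none) = 100% − 88% = 12%

12%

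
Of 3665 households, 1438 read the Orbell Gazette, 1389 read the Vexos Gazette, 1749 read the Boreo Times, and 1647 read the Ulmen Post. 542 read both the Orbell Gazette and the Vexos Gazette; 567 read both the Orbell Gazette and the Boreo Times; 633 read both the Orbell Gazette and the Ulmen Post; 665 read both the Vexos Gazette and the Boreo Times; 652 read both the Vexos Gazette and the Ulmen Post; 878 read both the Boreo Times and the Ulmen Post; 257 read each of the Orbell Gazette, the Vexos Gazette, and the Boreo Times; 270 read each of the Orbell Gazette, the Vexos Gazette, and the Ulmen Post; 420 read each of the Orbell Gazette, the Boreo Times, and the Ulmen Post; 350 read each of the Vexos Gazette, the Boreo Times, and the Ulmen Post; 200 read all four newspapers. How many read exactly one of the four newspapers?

1440

Using the inclusion–exclusion count for exactly one event:
|exactly one| = 1438 + 1389 + 1749 + 1647 − 2·542 − 2·567 − 2·633 − 2·665 − 2·652 − 2·878 + 3·257 + 3·270 + 3·420 + 3·350 − 4·200 = 1440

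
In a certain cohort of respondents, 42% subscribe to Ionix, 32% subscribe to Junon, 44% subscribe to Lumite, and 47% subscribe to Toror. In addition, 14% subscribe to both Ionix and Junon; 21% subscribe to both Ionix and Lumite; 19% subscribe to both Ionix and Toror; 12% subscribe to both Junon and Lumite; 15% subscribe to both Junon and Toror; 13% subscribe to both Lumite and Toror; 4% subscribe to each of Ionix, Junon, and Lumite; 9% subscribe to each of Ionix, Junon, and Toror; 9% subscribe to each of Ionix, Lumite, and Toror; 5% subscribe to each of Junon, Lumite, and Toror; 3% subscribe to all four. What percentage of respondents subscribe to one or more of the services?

Inclusion–exclusion gives
P(at least one) = 42 + 32 + 44 + 47 − 14 − 21 − 19 − 12 − 15 − 13 + 4 + 9 + 9 + 5 − 3 = 95%

95%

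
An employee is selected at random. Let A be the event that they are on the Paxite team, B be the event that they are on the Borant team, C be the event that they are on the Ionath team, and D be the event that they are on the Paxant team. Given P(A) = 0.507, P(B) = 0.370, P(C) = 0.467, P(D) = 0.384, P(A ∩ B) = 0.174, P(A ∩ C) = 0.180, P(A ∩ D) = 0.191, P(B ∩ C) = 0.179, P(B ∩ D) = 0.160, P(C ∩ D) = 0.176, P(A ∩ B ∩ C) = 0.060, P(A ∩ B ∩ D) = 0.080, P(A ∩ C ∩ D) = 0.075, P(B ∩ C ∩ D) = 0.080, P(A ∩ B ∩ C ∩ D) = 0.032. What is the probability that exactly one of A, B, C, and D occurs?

0.365

P(exactly one) = 0.507 + 0.370 + 0.467 + 0.384 − 2·0.174 − 2·0.180 − 2·0.191 − 2·0.179 − 2·0.160 − 2·0.176 + 3·0.060 + 3·0.080 + 3·0.075 + 3·0.080 − 4·0.032 = 0.365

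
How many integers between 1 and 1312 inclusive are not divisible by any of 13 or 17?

Inclusion–exclusion gives
100 + 77 − 5 = 172
1312 − 172 = 1140

1140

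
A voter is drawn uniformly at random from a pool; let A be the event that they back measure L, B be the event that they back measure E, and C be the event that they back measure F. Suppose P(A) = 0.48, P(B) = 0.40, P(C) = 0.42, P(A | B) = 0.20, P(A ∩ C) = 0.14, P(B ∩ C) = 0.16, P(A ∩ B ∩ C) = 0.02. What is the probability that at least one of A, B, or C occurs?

0.94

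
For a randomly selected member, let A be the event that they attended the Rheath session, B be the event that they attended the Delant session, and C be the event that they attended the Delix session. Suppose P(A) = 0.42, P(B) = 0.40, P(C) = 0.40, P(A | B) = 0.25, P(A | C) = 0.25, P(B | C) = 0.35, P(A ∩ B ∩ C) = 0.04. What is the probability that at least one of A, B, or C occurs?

0.92

P(A ∩ B) = P(B)·P(A|B) = 0.40 × 0.25 = 0.10
P(A ∩ C) = P(C)·P(A|C) = 0.40 × 0.25 = 0.10
P(B ∩ C) = P(C)·P(B|C) = 0.40 × 0.35 = 0.14
Apply inclusion-exclusion:
P(A ∪ B ∪ C) = 0.42 + 0.40 + 0.40 − 0.10 − 0.10 − 0.14 + 0.04 = 0.92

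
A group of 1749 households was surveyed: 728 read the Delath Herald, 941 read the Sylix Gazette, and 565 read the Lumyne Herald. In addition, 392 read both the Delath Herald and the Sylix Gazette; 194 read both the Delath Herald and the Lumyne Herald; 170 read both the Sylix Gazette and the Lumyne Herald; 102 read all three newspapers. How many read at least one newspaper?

Using inclusion–exclusion:
N(≥1) = 728 + 941 + 565 − 392 − 194 − 170 + 102 = 1580

1580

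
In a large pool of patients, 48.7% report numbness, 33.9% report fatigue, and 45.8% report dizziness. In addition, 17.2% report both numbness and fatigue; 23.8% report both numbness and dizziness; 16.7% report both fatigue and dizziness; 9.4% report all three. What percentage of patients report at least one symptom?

80.1%

Apply inclusion-exclusion:
P(union) = 48.7 + 33.9 + 45.8 − 17.2 − 23.8 − 16.7 + 9.4 = 80.1%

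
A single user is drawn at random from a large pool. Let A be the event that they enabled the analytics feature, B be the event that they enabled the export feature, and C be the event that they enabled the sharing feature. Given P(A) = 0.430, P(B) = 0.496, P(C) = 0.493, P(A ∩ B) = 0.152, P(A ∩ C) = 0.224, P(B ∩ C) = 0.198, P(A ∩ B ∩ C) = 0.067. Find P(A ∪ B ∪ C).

0.912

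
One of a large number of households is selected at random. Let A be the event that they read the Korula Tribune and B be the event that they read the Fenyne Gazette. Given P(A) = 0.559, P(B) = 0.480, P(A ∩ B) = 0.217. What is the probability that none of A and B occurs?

By inclusion-exclusion,
P(A ∪ B) = 0.559 + 0.480 − 0.217 = 0.822
P(none) = 1 − 0.822 = 0.178

0.178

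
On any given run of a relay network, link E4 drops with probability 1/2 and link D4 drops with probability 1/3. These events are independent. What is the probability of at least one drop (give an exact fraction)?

2/3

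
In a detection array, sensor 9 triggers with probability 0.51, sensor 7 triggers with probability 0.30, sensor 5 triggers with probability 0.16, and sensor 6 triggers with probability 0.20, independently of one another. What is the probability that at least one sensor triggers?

0.769504

P(none) = (1 − 0.51) × (1 − 0.30) × (1 − 0.16) × (1 − 0.20) = 0.49 × 0.70 × 0.84 × 0.80 = 0.230496
P(at least one) = 1 − 0.230496 = 0.769504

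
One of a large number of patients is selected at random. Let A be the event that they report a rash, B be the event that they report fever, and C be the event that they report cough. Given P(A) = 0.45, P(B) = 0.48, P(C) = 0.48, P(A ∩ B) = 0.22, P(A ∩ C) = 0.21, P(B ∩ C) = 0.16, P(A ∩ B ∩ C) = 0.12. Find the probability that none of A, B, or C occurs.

0.06

P(A ∪ B ∪ C) = 0.45 + 0.48 + 0.48 − 0.22 − 0.21 − 0.16 + 0.12 = 0.94
P(none) = 1 − 0.94 = 0.06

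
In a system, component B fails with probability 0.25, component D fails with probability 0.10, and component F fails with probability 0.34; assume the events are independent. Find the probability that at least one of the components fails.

0.5545

P(none) = (1 − 0.25) × (1 − 0.10) × (1 − 0.34) = 0.75 × 0.90 × 0.66 = 0.4455
P(at least one) = 1 − 0.4455 = 0.5545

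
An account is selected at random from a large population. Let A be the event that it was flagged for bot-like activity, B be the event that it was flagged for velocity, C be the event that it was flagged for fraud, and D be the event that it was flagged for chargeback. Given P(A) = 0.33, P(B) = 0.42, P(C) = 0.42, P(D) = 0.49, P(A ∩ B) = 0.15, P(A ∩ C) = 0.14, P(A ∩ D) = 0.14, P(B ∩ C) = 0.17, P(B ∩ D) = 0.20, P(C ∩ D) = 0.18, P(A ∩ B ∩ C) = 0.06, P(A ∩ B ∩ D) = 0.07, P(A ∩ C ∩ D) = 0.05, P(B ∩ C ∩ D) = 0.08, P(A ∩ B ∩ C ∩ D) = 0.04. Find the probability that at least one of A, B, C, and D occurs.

0.90

By inclusion-exclusion,
P(A ∪ B ∪ C ∪ D) = 0.33 + 0.42 + 0.42 + 0.49 − 0.15 − 0.14 − 0.14 − 0.17 − 0.20 − 0.18 + 0.06 + 0.07 + 0.05 + 0.08 − 0.04 = 0.90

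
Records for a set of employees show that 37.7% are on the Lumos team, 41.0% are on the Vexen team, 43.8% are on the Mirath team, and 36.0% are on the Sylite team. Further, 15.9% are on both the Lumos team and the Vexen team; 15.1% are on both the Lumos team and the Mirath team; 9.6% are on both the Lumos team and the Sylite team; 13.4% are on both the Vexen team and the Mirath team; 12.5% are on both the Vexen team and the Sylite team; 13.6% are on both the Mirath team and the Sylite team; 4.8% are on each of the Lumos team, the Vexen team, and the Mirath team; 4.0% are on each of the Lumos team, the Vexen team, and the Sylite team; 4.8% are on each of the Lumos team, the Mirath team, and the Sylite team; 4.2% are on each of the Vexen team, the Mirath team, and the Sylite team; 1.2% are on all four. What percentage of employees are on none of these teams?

5.0%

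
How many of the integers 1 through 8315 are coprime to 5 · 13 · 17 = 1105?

floor(8315/5) + floor(8315/13) + floor(8315/17) − floor(8315/65) − floor(8315/85) − floor(8315/221) + floor(8315/1105) = 1663 + 639 + 489 − 127 − 97 − 37 + 7 = 2537
8315 − 2537 = 5778

5778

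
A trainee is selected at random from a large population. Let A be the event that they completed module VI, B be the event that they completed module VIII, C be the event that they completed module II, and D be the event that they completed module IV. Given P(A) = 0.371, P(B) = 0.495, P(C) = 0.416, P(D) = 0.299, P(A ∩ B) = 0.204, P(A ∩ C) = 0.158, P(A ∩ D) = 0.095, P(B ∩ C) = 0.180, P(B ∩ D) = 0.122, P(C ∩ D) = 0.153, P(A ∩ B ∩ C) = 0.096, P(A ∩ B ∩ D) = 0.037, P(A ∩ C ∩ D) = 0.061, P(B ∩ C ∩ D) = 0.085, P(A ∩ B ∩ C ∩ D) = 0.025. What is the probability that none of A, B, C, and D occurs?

P(A ∪ B ∪ C ∪ D) = 0.371 + 0.495 + 0.416 + 0.299 − 0.204 − 0.158 − 0.095 − 0.180 − 0.122 − 0.153 + 0.096 + 0.037 + 0.061 + 0.085 − 0.025 = 0.923
P(none) = 1 − 0.923 = 0.077

0.077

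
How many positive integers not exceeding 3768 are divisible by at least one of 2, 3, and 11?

By inclusion-exclusion,
⌊3768/2⌋ + ⌊3768/3⌋ + ⌊3768/11⌋ − ⌊3768/6⌋ − ⌊3768/22⌋ − ⌊3768/33⌋ + ⌊3768/66⌋ = 1884 + 1256 + 342 − 628 − 171 − 114 + 57 = 2626

2626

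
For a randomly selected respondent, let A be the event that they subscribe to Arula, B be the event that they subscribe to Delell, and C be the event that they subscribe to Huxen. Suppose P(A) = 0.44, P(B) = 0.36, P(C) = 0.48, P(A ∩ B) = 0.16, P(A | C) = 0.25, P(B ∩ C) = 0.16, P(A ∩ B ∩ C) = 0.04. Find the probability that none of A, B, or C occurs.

0.12

P(A ∩ C) = P(C)·P(A|C) = 0.48 × 0.25 = 0.12
Inclusion–exclusion gives
P(A ∪ B ∪ C) = 0.44 + 0.36 + 0.48 − 0.16 − 0.12 − 0.16 + 0.04 = 0.88
P(none) = 1 − 0.88 = 0.12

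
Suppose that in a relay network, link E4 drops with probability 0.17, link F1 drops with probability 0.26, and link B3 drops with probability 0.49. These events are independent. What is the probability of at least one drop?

0.686758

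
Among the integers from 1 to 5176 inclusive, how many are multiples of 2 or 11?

2823

By inclusion–exclusion:
⌊5176/2⌋ + ⌊5176/11⌋ − ⌊5176/22⌋ = 2588 + 470 − 235 = 2823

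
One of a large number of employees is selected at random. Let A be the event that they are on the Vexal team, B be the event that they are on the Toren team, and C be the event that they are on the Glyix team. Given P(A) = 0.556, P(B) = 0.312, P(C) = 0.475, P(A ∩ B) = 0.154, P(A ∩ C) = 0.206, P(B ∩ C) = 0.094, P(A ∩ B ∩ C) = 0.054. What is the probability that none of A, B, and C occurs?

Using inclusion–exclusion:
P(A ∪ B ∪ C) = 0.556 + 0.312 + 0.475 − 0.154 − 0.206 − 0.094 + 0.054 = 0.943
P(none) = 1 − 0.943 = 0.057

0.057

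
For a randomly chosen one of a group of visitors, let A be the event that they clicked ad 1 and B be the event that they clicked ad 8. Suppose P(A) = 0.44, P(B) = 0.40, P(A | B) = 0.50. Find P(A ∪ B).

0.64

P(A ∩ B) = P(B)·P(A|B) = 0.40 × 0.50 = 0.20
P(A ∪ B) = 0.44 + 0.40 − 0.20 = 0.64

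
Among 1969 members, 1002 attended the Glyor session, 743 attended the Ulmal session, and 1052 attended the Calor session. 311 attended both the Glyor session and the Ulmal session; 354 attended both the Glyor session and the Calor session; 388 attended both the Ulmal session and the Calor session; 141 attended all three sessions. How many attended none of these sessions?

84

|at least one| = 1002 + 743 + 1052 − 311 − 354 − 388 + 141 = 1885
None: 1969 − 1885 = 84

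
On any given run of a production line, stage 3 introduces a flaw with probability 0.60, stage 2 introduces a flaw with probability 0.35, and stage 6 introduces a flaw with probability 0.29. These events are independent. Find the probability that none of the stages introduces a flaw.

P(none) = (1 − 0.60) × (1 − 0.35) × (1 − 0.29) = 0.40 × 0.65 × 0.71 = 0.1846

0.1846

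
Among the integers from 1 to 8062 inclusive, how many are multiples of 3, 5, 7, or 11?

4710

By inclusion-exclusion,
⌊8062/3⌋ + ⌊8062/5⌋ + ⌊8062/7⌋ + ⌊8062/11⌋ − ⌊8062/15⌋ − ⌊8062/21⌋ − ⌊8062/33⌋ − ⌊8062/35⌋ − ⌊8062/55⌋ − ⌊8062/77⌋ + ⌊8062/105⌋ + ⌊8062/165⌋ + ⌊8062/231⌋ + ⌊8062/385⌋ − ⌊8062/1155⌋ = 2687 + 1612 + 1151 + 732 − 537 − 383 − 244 − 230 − 146 − 104 + 76 + 48 + 34 + 20 − 6 = 4710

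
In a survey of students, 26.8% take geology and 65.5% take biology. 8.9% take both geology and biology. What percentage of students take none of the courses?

P(at least one) = 26.8 + 65.5 − 8.9 = 83.4%
P(none) = 100% − 83.4% = 16.6%

16.6%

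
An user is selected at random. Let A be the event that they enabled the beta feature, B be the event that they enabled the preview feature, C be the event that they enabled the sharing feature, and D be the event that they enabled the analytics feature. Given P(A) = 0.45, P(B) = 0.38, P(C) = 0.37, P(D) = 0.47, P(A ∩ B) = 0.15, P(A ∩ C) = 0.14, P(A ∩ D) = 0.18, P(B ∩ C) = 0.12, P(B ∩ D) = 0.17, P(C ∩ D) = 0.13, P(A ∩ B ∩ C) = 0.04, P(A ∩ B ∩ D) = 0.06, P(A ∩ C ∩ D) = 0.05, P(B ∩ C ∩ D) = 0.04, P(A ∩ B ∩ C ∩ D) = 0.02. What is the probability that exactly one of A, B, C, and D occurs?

0.38

Using the inclusion–exclusion count for exactly one event:
P(exactly one) = 0.45 + 0.38 + 0.37 + 0.47 − 2·0.15 − 2·0.14 − 2·0.18 − 2·0.12 − 2·0.17 − 2·0.13 + 3·0.04 + 3·0.06 + 3·0.05 + 3·0.04 − 4·0.02 = 0.38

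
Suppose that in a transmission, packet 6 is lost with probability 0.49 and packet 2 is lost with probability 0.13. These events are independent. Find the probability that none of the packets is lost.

0.4437

Since the events are independent, P(none) is the product of the individual non-occurrence probabilities.
P(none) = (1 − 0.49) × (1 − 0.13) = 0.51 × 0.87 = 0.4437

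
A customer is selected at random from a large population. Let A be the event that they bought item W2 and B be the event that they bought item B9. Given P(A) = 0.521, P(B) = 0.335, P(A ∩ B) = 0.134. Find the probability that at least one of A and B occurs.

By inclusion–exclusion:
P(A ∪ B) = 0.521 + 0.335 − 0.134 = 0.722

0.722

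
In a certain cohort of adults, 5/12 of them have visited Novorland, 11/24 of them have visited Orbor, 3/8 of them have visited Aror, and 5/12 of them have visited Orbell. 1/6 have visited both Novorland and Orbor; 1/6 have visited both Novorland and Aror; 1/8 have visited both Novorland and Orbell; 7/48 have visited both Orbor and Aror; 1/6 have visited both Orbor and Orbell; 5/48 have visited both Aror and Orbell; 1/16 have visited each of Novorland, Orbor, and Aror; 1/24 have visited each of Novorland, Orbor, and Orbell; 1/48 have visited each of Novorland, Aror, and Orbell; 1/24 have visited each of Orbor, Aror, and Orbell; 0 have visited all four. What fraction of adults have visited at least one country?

Inclusion–exclusion gives
P(≥1) = 5/12 + 11/24 + 3/8 + 5/12 − 1/6 − 1/6 − 1/8 − 7/48 − 1/6 − 5/48 + 1/16 + 1/24 + 1/48 + 1/24 − 0 = 23/24

23/24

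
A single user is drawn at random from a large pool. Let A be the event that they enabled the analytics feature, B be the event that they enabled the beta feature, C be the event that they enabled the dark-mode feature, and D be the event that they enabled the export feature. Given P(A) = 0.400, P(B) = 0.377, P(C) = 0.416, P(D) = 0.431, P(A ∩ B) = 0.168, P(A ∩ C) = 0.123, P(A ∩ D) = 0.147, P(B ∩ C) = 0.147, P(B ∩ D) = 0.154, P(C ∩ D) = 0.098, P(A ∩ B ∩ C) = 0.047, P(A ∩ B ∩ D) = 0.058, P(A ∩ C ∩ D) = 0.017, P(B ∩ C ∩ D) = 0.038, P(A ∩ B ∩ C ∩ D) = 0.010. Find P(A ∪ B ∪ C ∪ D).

0.937

P(A ∪ B ∪ C ∪ D) = 0.400 + 0.377 + 0.416 + 0.431 − 0.168 − 0.123 − 0.147 − 0.147 − 0.154 − 0.098 + 0.047 + 0.058 + 0.017 + 0.038 − 0.010 = 0.937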